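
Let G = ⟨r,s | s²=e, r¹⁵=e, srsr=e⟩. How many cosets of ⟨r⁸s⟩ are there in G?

First find ord(r⁸s) by computing successive powers:
  (r⁸s)¹ = r⁸s, (r⁸s)² = e.
So |⟨r⁸s⟩| = ord(r⁸s) = 2. With |G| = 30, by Lagrange [G : ⟨r⁸s⟩] = 30/2 = 15.

Answer: 15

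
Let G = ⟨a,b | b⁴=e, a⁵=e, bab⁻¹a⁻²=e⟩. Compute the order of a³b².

Compute successive powers until reaching e:
  (a³b²)¹ = a³b², (a³b²)² = e.
The smallest positive k with (a³b²)ᵏ = e is 2.

Answer: 2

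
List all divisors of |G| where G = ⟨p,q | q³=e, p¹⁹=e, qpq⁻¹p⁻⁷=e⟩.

|G| = 57 = 3 · 19. By Lagrange's theorem the order of any subgroup divides 57; the divisors of 57 are 1, 3, 19, 57.

Answer: 1, 3, 19, 57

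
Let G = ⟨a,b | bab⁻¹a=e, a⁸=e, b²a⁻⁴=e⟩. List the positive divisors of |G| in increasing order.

|G| = 16 = 2⁴. By Lagrange's theorem the order of any subgroup divides 16; the divisors of 16 are 1, 2, 4, 8, 16.

Answer: 1, 2, 4, 8, 16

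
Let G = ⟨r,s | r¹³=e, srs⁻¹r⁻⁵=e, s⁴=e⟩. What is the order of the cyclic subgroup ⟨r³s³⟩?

|⟨r³s³⟩| equals the order of r³s³. Compute successive powers until reaching e:
  (r³s³)¹ = r³s³, (r³s³)² = rs², (r³s³)³ = r¹¹s, (r³s³)⁴ = e.
The smallest positive k with (r³s³)ᵏ = e is 4, so |⟨r³s³⟩| = 4.

Answer: 4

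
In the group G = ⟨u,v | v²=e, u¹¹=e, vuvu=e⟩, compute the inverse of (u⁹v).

The order of (u⁹v) is 2 (smallest k with (u⁹v)ᵏ = e), so (u⁹v)⁻¹ = (u⁹v)¹ = u⁹v.
Check: (u⁹v) · (u⁹v) → (u⁹v) · u⁹ = v;   v · v = e, giving e as required.

Answer: u⁹v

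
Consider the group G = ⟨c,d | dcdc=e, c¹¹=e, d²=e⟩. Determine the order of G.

Enumerate words in the generators, reducing via the relations: the distinct elements are
  {c, d, e, cd, c², c³, c⁴, c⁵, c⁶, c⁷, c⁸, c⁹, c²d, c³d, c¹⁰, c⁴d, c⁵d, c⁶d, c⁷d, c⁸d, c⁹d, c¹⁰d}.
No further products give new elements, so |G| = 22.

Answer: 22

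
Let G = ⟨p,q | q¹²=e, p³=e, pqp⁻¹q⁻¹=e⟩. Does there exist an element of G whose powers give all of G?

|G| = 36, but the maximum element order in G is 12 < 36. No single element generates all of G, so G is not cyclic.

Answer: No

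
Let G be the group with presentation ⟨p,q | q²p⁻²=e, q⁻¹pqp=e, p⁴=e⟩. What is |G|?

Enumerate words in the generators, reducing via the relations: the distinct elements are
  {e, p, q, pq, p², p³, q⁻¹, pq⁻¹}.
No further products give new elements, so |G| = 8.

Answer: 8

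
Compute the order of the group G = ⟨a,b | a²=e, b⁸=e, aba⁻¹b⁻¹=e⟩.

Enumerate words in the generators, reducing via the relations: the distinct elements are
  {a, b, e, ab, b², b³, b⁴, b⁵, b⁶, b⁷, ab², ab³, ab⁴, ab⁵, ab⁶, ab⁷}.
No further products give new elements, so |G| = 16.

Answer: 16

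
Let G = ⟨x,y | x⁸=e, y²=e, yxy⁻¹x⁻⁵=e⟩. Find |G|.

Enumerate words in the generators, reducing via the relations: the distinct elements are
  {e, x, y, xy, x², x³, x⁴, x⁵, x⁶, x⁷, x²y, x³y, x⁴y, x⁵y, x⁶y, x⁷y}.
No further products give new elements, so |G| = 16.

Answer: 16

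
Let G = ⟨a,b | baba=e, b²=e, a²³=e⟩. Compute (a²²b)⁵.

Compute successive powers of (a²²b), reducing at each step:
  (a²²b)²: (a²²b) · a²² = b;   b · b = e
  (a²²b)³: e · a²² = a²²;   (a²²) · b = a²²b
  (a²²b)⁴: (a²²b) · a²² = b;   b · b = e
  (a²²b)⁵: e · a²² = a²²;   (a²²) · b = a²²b

Answer: a²²b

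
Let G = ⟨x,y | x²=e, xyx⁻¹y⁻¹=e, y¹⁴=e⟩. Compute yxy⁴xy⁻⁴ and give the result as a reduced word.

Multiply left to right, reducing at each step:
  y · x = xy
  (xy) · y⁴ = xy⁵
  (xy⁵) · x = y⁵
  (y⁵) · y⁻⁴ = y

Answer: y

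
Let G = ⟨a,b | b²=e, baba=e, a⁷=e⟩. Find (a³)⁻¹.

The order of (a³) is 7 (smallest k with (a³)ᵏ = e), so (a³)⁻¹ = (a³)⁶ = a⁴.
Check: (a³) · (a⁴) → (a³) · a⁴ = e, giving e as required.

Answer: a⁴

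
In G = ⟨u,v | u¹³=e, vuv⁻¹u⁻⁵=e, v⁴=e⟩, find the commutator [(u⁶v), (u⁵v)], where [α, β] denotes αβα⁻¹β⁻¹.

[(u⁶v), (u⁵v)] = (u⁶v)·(u⁵v)·(u⁶v)⁻¹·(u⁵v)⁻¹.
  (u⁶v) · (u⁵v) = u⁵v²
  (u⁵v²) · (u⁴v³) = uv
  (uv) · (u¹²v³) = u⁹

Answer: u⁹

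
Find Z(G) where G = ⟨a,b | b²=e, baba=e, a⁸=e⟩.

An element z ∈ Z(G) iff z commutes with every generator.
For example a⁴ is central: (a⁴)·a = a⁵ = a·(a⁴); (a⁴)·b = a⁴b = b·(a⁴).
Whereas a ∉ Z(G) since a·b = ab ≠ a⁷b = b·a.
Checking each of the 16 elements this way gives Z(G) = {e, a⁴}, of order 2.

Answer: {e, a⁴}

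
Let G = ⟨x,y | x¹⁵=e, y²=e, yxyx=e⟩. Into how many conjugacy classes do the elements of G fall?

The conjugacy classes (representative and size) are:
  [e] (size 1), [x¹⁴] (size 2), [x²] (size 2), [x³] (size 2), [x⁴] (size 2), [x¹⁰] (size 2), [x⁹] (size 2), [x⁷] (size 2), [x¹³y] (size 15).
Class equation: 1 + 2 + 2 + 2 + 2 + 2 + 2 + 2 + 15 = 30 = |G|. So G has 9 conjugacy classes.

Answer: 9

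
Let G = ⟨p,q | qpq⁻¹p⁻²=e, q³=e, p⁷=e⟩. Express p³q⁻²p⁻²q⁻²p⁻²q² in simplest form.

Multiply left to right, reducing at each step:
  (p³) · q⁻² = p³q
  (p³q) · p⁻² = p⁶q
  (p⁶q) · q⁻² = p⁶q²
  (p⁶q²) · p⁻² = p⁵q²
  (p⁵q²) · q² = p⁵q

Answer: p⁵q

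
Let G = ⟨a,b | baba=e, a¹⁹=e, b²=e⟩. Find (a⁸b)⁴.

Compute successive powers of (a⁸b), reducing at each step:
  (a⁸b)²: (a⁸b) · a⁸ = b;   b · b = e
  (a⁸b)³: e · a⁸ = a⁸;   (a⁸) · b = a⁸b
  (a⁸b)⁴: (a⁸b) · a⁸ = b;   b · b = e

Answer: e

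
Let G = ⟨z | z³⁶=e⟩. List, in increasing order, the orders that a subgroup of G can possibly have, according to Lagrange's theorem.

|G| = 36 = 2² · 3². By Lagrange's theorem the order of any subgroup divides 36; the divisors of 36 are 1, 2, 3, 4, 6, 9, 12, 18, 36.

Answer: 1, 2, 3, 4, 6, 9, 12, 18, 36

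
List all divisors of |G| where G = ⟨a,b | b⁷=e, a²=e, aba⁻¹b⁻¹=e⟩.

|G| = 14 = 2 · 7. By Lagrange's theorem the order of any subgroup divides 14; the divisors of 14 are 1, 2, 7, 14.

Answer: 1, 2, 7, 14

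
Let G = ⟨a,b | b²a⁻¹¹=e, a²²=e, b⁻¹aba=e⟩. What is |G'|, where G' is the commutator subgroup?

G' = [G, G] is generated by all commutators. The generator-pair commutators are: [a, b] = a².
The subgroup they normally generate is {e, a², a⁴, a⁶, a⁸, a¹⁰, a¹², a¹⁴, a¹⁶, a¹⁸, a²⁰}, of order 11.
Check: |G/G'| = 44/11 = 4 is the order of the abelianisation.

Answer: 11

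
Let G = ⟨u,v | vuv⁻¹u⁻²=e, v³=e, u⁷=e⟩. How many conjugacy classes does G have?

The conjugacy classes (representative and size) are:
  [e] (size 1), [u²] (size 3), [u⁵] (size 3), [v] (size 7), [v²] (size 7).
Class equation: 1 + 3 + 3 + 7 + 7 = 21 = |G|. So G has 5 conjugacy classes.

Answer: 5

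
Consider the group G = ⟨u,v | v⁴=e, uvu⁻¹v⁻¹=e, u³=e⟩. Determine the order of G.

Enumerate words in the generators, reducing via the relations: the distinct elements are
  {e, u, v, uv, u², v², v³, uv², uv³, u²v, u²v², u²v³}.
No further products give new elements, so |G| = 12.

Answer: 12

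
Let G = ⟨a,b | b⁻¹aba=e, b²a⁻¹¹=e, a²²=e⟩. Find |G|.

Enumerate words in the generators, reducing via the relations: the distinct elements are
  {a, b, e, ab, a², a³, a⁴, a⁵, a⁶, a⁷, a⁸, a⁹, a²b, a²¹, a²⁰, a³b, a¹², a¹³, a¹¹, a¹⁰, a¹⁴, a¹⁵, a¹⁶, a¹⁷, a¹⁸, a¹⁹, a⁴b, a⁵b, a⁶b, a⁷b, a⁸b, a⁹b, b⁻¹, ab⁻¹, a¹⁰b, a²b⁻¹, a³b⁻¹, a⁴b⁻¹, a⁵b⁻¹, a⁶b⁻¹, a⁷b⁻¹, a⁸b⁻¹, a⁹b⁻¹, a¹⁰b⁻¹}.
No further products give new elements, so |G| = 44.

Answer: 44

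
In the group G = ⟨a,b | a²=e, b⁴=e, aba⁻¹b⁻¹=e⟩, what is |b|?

Compute successive powers until reaching e:
  b¹ = b, b² = b², b³ = b³, b⁴ = e.
The smallest positive k with bᵏ = e is 4.

Answer: 4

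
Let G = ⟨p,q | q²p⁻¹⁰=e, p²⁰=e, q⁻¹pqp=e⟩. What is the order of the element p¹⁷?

Compute successive powers until reaching e:
  (p¹⁷)¹ = p¹⁷, (p¹⁷)² = p¹⁴, (p¹⁷)³ = p¹¹, (p¹⁷)⁴ = p⁸, (p¹⁷)⁵ = p⁵, (p¹⁷)⁶ = p², (p¹⁷)⁷ = p¹⁹, (p¹⁷)⁸ = p¹⁶, (p¹⁷)⁹ = p¹³, (p¹⁷)¹⁰ = p¹⁰, (p¹⁷)¹¹ = p⁷, (p¹⁷)¹² = p⁴, (p¹⁷)¹³ = p, (p¹⁷)¹⁴ = p¹⁸, (p¹⁷)¹⁵ = p¹⁵, (p¹⁷)¹⁶ = p¹², (p¹⁷)¹⁷ = p⁹, (p¹⁷)¹⁸ = p⁶, (p¹⁷)¹⁹ = p³, (p¹⁷)²⁰ = e.
The smallest positive k with (p¹⁷)ᵏ = e is 20.

Answer: 20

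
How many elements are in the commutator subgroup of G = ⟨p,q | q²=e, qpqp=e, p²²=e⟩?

G' = [G, G] is generated by all commutators. The generator-pair commutators are: [p, q] = p².
The subgroup they normally generate is {e, p², p⁴, p⁶, p⁸, p¹⁰, p¹², p¹⁴, p¹⁶, p¹⁸, p²⁰}, of order 11.
Check: |G/G'| = 44/11 = 4 is the order of the abelianisation.

Answer: 11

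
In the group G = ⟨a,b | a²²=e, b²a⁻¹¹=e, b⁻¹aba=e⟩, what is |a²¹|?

Compute successive powers until reaching e:
  (a²¹)¹ = a²¹, (a²¹)² = a²⁰, (a²¹)³ = a¹⁹, (a²¹)⁴ = a¹⁸, (a²¹)⁵ = a¹⁷, (a²¹)⁶ = a¹⁶, (a²¹)⁷ = a¹⁵, (a²¹)⁸ = a¹⁴, (a²¹)⁹ = a¹³, (a²¹)¹⁰ = a¹², (a²¹)¹¹ = a¹¹, (a²¹)¹² = a¹⁰, (a²¹)¹³ = a⁹, (a²¹)¹⁴ = a⁸, (a²¹)¹⁵ = a⁷, (a²¹)¹⁶ = a⁶, (a²¹)¹⁷ = a⁵, (a²¹)¹⁸ = a⁴, (a²¹)¹⁹ = a³, (a²¹)²⁰ = a², (a²¹)²¹ = a, (a²¹)²² = e.
The smallest positive k with (a²¹)ᵏ = e is 22.

Answer: 22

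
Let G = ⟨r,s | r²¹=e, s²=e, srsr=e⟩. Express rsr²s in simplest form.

Multiply left to right, reducing at each step:
  r · s = rs
  (rs) · r² = r²⁰s
  (r²⁰s) · s = r²⁰

Answer: r²⁰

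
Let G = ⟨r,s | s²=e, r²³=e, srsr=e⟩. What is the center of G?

An element z ∈ Z(G) iff z commutes with every generator.
For example e is central: e·r = r = r·e; e·s = s = s·e.
Whereas r ∉ Z(G) since r·s = rs ≠ r²²s = s·r.
Checking each of the 46 elements this way gives Z(G) = {e}, of order 1.

Answer: {e}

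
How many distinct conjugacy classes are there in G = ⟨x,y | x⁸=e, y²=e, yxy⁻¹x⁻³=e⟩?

The conjugacy classes (representative and size) are:
  [e] (size 1), [x³] (size 2), [x²] (size 2), [x⁴] (size 1), [x⁵] (size 2), [x⁴y] (size 4), [xy] (size 4).
Class equation: 1 + 2 + 2 + 1 + 2 + 4 + 4 = 16 = |G|. So G has 7 conjugacy classes.

Answer: 7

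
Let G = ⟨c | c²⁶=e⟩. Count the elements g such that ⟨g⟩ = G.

G is cyclic of order 26. An element generates G iff its order is 26, and a cyclic group of order 26 has exactly φ(26) = 12 such elements.

Answer: 12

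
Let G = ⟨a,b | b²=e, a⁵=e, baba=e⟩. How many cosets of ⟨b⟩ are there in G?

First find ord(b) by computing successive powers:
  b¹ = b, b² = e.
So |⟨b⟩| = ord(b) = 2. With |G| = 10, by Lagrange [G : ⟨b⟩] = 10/2 = 5.

Answer: 5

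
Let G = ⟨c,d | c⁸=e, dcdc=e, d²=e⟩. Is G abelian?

c·d = cd but d·c = c⁷d, so c·d ≠ d·c and G is not abelian.

Answer: No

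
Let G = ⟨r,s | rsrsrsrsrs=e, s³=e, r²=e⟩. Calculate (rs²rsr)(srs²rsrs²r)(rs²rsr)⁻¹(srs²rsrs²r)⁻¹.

[(rs²rsr), (srs²rsrs²r)] = (rs²rsr)·(srs²rsrs²r)·(rs²rsr)⁻¹·(srs²rsrs²r)⁻¹.
  (rs²rsr) · (srs²rsrs²r) = s²rsrs²rs²
  (s²rsrs²rs²) · (rs²rsr) = rsrs
  (rsrs) · (rsrs²rsrs²) = srs²rs

Answer: srs²rs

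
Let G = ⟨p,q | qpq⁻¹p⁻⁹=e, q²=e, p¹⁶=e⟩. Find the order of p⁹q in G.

Compute successive powers until reaching e:
  (p⁹q)¹ = p⁹q, (p⁹q)² = p¹⁰, (p⁹q)³ = p³q, (p⁹q)⁴ = p⁴, (p⁹q)⁵ = p¹³q, (p⁹q)⁶ = p¹⁴, (p⁹q)⁷ = p⁷q, (p⁹q)⁸ = p⁸, (p⁹q)⁹ = pq, (p⁹q)¹⁰ = p², (p⁹q)¹¹ = p¹¹q, (p⁹q)¹² = p¹², (p⁹q)¹³ = p⁵q, (p⁹q)¹⁴ = p⁶, (p⁹q)¹⁵ = p¹⁵q, (p⁹q)¹⁶ = e.
The smallest positive k with (p⁹q)ᵏ = e is 16.

Answer: 16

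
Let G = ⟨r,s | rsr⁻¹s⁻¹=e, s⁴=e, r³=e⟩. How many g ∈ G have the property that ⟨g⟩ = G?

G is cyclic of order 12. An element generates G iff its order is 12, and a cyclic group of order 12 has exactly φ(12) = 4 such elements.

Answer: 4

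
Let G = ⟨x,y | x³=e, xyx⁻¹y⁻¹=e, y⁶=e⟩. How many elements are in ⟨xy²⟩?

|⟨xy²⟩| equals the order of xy². Compute successive powers until reaching e:
  (xy²)¹ = xy², (xy²)² = x²y⁴, (xy²)³ = e.
The smallest positive k with (xy²)ᵏ = e is 3, so |⟨xy²⟩| = 3.

Answer: 3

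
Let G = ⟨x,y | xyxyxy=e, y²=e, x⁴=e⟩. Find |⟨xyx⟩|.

|⟨xyx⟩| equals the order of xyx. Compute successive powers until reaching e:
  (xyx)¹ = xyx, (xyx)² = yx²y, (xyx)³ = x³yx³, (xyx)⁴ = e.
The smallest positive k with (xyx)ᵏ = e is 4, so |⟨xyx⟩| = 4.

Answer: 4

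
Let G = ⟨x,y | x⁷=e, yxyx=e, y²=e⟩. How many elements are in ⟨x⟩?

|⟨x⟩| equals the order of x. Compute successive powers until reaching e:
  x¹ = x, x² = x², x³ = x³, x⁴ = x⁴, x⁵ = x⁵, x⁶ = x⁶, x⁷ = e.
The smallest positive k with xᵏ = e is 7, so |⟨x⟩| = 7.

Answer: 7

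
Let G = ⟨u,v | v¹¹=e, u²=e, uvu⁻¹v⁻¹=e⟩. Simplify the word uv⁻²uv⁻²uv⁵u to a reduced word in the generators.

Multiply left to right, reducing at each step:
  u · v⁻² = uv⁹
  (uv⁹) · u = v⁹
  (v⁹) · v⁻² = v⁷
  (v⁷) · u = uv⁷
  (uv⁷) · v⁵ = uv
  (uv) · u = v

Answer: v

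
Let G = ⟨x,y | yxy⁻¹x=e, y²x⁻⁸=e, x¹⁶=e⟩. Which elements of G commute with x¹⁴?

⟨x¹⁴⟩ ⊆ C_G(x¹⁴) since powers of x¹⁴ commute with x¹⁴; so |C_G(x¹⁴)| ≥ |⟨x¹⁴⟩| = 8.
By orbit–stabilizer, |C_G(x¹⁴)| = |G| / |conj. class of x¹⁴| = 32 / 2 = 16.
The 16 elements commuting with x¹⁴ are {e, x, x², x³, x⁴, x⁵, x⁶, x⁷, x⁸, x⁹, x¹⁰, x¹¹, x¹², x¹³, x¹⁴, x¹⁵}.

Answer: {e, x, x², x³, x⁴, x⁵, x⁶, x⁷, x⁸, x⁹, x¹⁰, x¹¹, x¹², x¹³, x¹⁴, x¹⁵}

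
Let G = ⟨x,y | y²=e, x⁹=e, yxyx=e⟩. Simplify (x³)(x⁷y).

Compute (x³) · (x⁷y) by multiplying left to right and reducing via the relations at each step:
  (x³) · x⁷ = x
  x · y = xy

Answer: xy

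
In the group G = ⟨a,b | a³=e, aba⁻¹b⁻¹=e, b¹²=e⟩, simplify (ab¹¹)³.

Compute successive powers of (ab¹¹), reducing at each step:
  (ab¹¹)²: (ab¹¹) · a = a²b¹¹;   (a²b¹¹) · b¹¹ = a²b¹⁰
  (ab¹¹)³: (a²b¹⁰) · a = b¹⁰;   (b¹⁰) · b¹¹ = b⁹

Answer: b⁹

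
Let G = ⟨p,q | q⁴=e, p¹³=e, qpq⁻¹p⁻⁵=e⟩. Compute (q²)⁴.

Compute successive powers of (q²), reducing at each step:
  (q²)²: (q²) · q² = e
  (q²)³: e · q² = q²
  (q²)⁴: (q²) · q² = e

Answer: e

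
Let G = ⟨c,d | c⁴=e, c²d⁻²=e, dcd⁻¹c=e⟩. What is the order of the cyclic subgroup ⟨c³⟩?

|⟨c³⟩| equals the order of c³. Compute successive powers until reaching e:
  (c³)¹ = c³, (c³)² = c², (c³)³ = c, (c³)⁴ = e.
The smallest positive k with (c³)ᵏ = e is 4, so |⟨c³⟩| = 4.

Answer: 4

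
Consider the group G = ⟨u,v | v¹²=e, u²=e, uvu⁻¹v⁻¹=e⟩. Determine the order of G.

Enumerate words in the generators, reducing via the relations: the distinct elements are
  {e, u, v, uv, v², v³, v⁴, v⁵, v⁶, v⁷, v⁸, v⁹, uv², uv³, uv⁴, uv⁵, uv⁶, uv⁷, uv⁸, uv⁹, v¹¹, v¹⁰, uv¹¹, uv¹⁰}.
No further products give new elements, so |G| = 24.

Answer: 24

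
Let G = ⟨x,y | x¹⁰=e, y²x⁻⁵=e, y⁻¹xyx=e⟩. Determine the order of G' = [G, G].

G' = [G, G] is generated by all commutators. The generator-pair commutators are: [x, y] = x².
The subgroup they normally generate is {e, x², x⁴, x⁶, x⁸}, of order 5.
Check: |G/G'| = 20/5 = 4 is the order of the abelianisation.

Answer: 5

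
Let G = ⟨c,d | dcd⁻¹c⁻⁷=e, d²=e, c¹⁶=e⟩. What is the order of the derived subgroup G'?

G' = [G, G] is generated by all commutators. The generator-pair commutators are: [c, d] = c¹⁰.
The subgroup they normally generate is {e, c², c⁴, c⁶, c⁸, c¹⁰, c¹², c¹⁴}, of order 8.
Check: |G/G'| = 32/8 = 4 is the order of the abelianisation.

Answer: 8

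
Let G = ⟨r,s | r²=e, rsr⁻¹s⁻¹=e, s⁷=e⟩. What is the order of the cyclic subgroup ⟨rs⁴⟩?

|⟨rs⁴⟩| equals the order of rs⁴. Compute successive powers until reaching e:
  (rs⁴)¹ = rs⁴, (rs⁴)² = s, (rs⁴)³ = rs⁵, (rs⁴)⁴ = s², (rs⁴)⁵ = rs⁶, (rs⁴)⁶ = s³, (rs⁴)⁷ = r, (rs⁴)⁸ = s⁴, (rs⁴)⁹ = rs, (rs⁴)¹⁰ = s⁵, (rs⁴)¹¹ = rs², (rs⁴)¹² = s⁶, (rs⁴)¹³ = rs³, (rs⁴)¹⁴ = e.
The smallest positive k with (rs⁴)ᵏ = e is 14, so |⟨rs⁴⟩| = 14.

Answer: 14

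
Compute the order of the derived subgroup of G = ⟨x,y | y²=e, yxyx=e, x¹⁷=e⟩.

G' = [G, G] is generated by all commutators. The generator-pair commutators are: [x, y] = x².
The subgroup they normally generate is {e, x, x², x³, x⁴, x⁵, x⁶, x⁷, x⁸, x⁹, x¹⁰, x¹¹, x¹², x¹³, x¹⁴, x¹⁵, x¹⁶}, of order 17.
Check: |G/G'| = 34/17 = 2 is the order of the abelianisation.

Answer: 17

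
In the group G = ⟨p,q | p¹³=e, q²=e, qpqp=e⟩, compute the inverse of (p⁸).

The order of (p⁸) is 13 (smallest k with (p⁸)ᵏ = e), so (p⁸)⁻¹ = (p⁸)¹² = p⁵.
Check: (p⁸) · (p⁵) → (p⁸) · p⁵ = e, giving e as required.

Answer: p⁵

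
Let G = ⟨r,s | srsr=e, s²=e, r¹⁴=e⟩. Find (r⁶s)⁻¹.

The order of (r⁶s) is 2 (smallest k with (r⁶s)ᵏ = e), so (r⁶s)⁻¹ = (r⁶s)¹ = r⁶s.
Check: (r⁶s) · (r⁶s) → (r⁶s) · r⁶ = s;   s · s = e, giving e as required.

Answer: r⁶s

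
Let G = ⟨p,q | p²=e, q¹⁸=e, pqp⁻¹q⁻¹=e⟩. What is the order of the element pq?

Compute successive powers until reaching e:
  (pq)¹ = pq, (pq)² = q², (pq)³ = pq³, (pq)⁴ = q⁴, (pq)⁵ = pq⁵, (pq)⁶ = q⁶, (pq)⁷ = pq⁷, (pq)⁸ = q⁸, (pq)⁹ = pq⁹, (pq)¹⁰ = q¹⁰, (pq)¹¹ = pq¹¹, (pq)¹² = q¹², (pq)¹³ = pq¹³, (pq)¹⁴ = q¹⁴, (pq)¹⁵ = pq¹⁵, (pq)¹⁶ = q¹⁶, (pq)¹⁷ = pq¹⁷, (pq)¹⁸ = e.
The smallest positive k with (pq)ᵏ = e is 18.

Answer: 18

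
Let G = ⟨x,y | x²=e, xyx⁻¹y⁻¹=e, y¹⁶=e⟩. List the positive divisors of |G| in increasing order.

|G| = 32 = 2⁵. By Lagrange's theorem the order of any subgroup divides 32; the divisors of 32 are 1, 2, 4, 8, 16, 32.

Answer: 1, 2, 4, 8, 16, 32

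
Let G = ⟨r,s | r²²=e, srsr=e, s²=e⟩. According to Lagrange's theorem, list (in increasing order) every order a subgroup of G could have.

|G| = 44 = 2² · 11. By Lagrange's theorem the order of any subgroup divides 44; the divisors of 44 are 1, 2, 4, 11, 22, 44.

Answer: 1, 2, 4, 11, 22, 44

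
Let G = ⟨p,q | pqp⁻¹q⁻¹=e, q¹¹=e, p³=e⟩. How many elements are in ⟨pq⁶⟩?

|⟨pq⁶⟩| equals the order of pq⁶. Compute successive powers until reaching e:
  (pq⁶)¹ = pq⁶, (pq⁶)² = p²q, (pq⁶)³ = q⁷, (pq⁶)⁴ = pq², (pq⁶)⁵ = p²q⁸, (pq⁶)⁶ = q³, (pq⁶)⁷ = pq⁹, (pq⁶)⁸ = p²q⁴, (pq⁶)⁹ = q¹⁰, (pq⁶)¹⁰ = pq⁵, (pq⁶)¹¹ = p², (pq⁶)¹² = q⁶, (pq⁶)¹³ = pq, (pq⁶)¹⁴ = p²q⁷, (pq⁶)¹⁵ = q², (pq⁶)¹⁶ = pq⁸, (pq⁶)¹⁷ = p²q³, (pq⁶)¹⁸ = q⁹, (pq⁶)¹⁹ = pq⁴, (pq⁶)²⁰ = p²q¹⁰, (pq⁶)²¹ = q⁵, (pq⁶)²² = p, (pq⁶)²³ = p²q⁶, (pq⁶)²⁴ = q, (pq⁶)²⁵ = pq⁷, (pq⁶)²⁶ = p²q², (pq⁶)²⁷ = q⁸, (pq⁶)²⁸ = pq³, (pq⁶)²⁹ = p²q⁹, (pq⁶)³⁰ = q⁴, (pq⁶)³¹ = pq¹⁰, (pq⁶)³² = p²q⁵, (pq⁶)³³ = e.
The smallest positive k with (pq⁶)ᵏ = e is 33, so |⟨pq⁶⟩| = 33.

Answer: 33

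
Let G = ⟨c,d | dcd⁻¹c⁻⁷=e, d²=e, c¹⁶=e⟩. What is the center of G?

An element z ∈ Z(G) iff z commutes with every generator.
For example c⁸ is central: (c⁸)·c = c⁹ = c·(c⁸); (c⁸)·d = c⁸d = d·(c⁸).
Whereas c ∉ Z(G) since c·d = cd ≠ c⁷d = d·c.
Checking each of the 32 elements this way gives Z(G) = {e, c⁸}, of order 2.

Answer: {e, c⁸}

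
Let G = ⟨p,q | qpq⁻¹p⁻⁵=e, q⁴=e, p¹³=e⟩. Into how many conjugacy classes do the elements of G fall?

The conjugacy classes (representative and size) are:
  [e] (size 1), [p] (size 4), [p²] (size 4), [p⁹] (size 4), [p¹²q] (size 13), [p⁴q²] (size 13), [p¹²q³] (size 13).
Class equation: 1 + 4 + 4 + 4 + 13 + 13 + 13 = 52 = |G|. So G has 7 conjugacy classes.

Answer: 7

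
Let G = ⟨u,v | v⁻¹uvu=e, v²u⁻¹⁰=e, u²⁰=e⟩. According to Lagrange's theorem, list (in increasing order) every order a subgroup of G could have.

|G| = 40 = 2³ · 5. By Lagrange's theorem the order of any subgroup divides 40; the divisors of 40 are 1, 2, 4, 5, 8, 10, 20, 40.

Answer: 1, 2, 4, 5, 8, 10, 20, 40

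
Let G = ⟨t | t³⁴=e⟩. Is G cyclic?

|G| = 34. The element t has order 34 (its powers give 34 distinct elements), so ⟨t⟩ = G and G is cyclic.

Answer: Yes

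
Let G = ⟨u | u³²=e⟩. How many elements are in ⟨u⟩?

|⟨u⟩| equals the order of u. Compute successive powers until reaching e:
  u¹ = u, u² = u², u³ = u³, u⁴ = u⁴, u⁵ = u⁵, u⁶ = u⁶, u⁷ = u⁷, u⁸ = u⁸, u⁹ = u⁹, u¹⁰ = u¹⁰, u¹¹ = u¹¹, u¹² = u¹², u¹³ = u¹³, u¹⁴ = u¹⁴, u¹⁵ = u¹⁵, u¹⁶ = u¹⁶, u¹⁷ = u¹⁷, u¹⁸ = u¹⁸, u¹⁹ = u¹⁹, u²⁰ = u²⁰, u²¹ = u²¹, u²² = u²², u²³ = u²³, u²⁴ = u²⁴, u²⁵ = u²⁵, u²⁶ = u²⁶, u²⁷ = u²⁷, u²⁸ = u²⁸, u²⁹ = u²⁹, u³⁰ = u³⁰, u³¹ = u³¹, u³² = e.
The smallest positive k with uᵏ = e is 32, so |⟨u⟩| = 32.

Answer: 32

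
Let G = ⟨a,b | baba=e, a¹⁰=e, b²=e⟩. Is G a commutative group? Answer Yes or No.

a·b = ab but b·a = a⁹b, so a·b ≠ b·a and G is not abelian.

Answer: No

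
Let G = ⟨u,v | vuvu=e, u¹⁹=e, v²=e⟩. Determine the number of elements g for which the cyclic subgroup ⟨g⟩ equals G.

⟨g⟩ = G would require ord(g) = |G| = 38, but the maximum element order in G is 19 < 38. So G is not cyclic and no single element generates it: the count is 0.

Answer: 0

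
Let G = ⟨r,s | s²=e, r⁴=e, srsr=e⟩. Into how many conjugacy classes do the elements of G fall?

The conjugacy classes (representative and size) are:
  [e] (size 1), [r] (size 2), [r²] (size 1), [r²s] (size 2), [r³s] (size 2).
Class equation: 1 + 2 + 1 + 2 + 2 = 8 = |G|. So G has 5 conjugacy classes.

Answer: 5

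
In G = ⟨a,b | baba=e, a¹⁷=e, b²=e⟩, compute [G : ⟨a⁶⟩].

First find ord(a⁶) by computing successive powers:
  (a⁶)¹ = a⁶, (a⁶)² = a¹², (a⁶)³ = a, (a⁶)⁴ = a⁷, (a⁶)⁵ = a¹³, (a⁶)⁶ = a², (a⁶)⁷ = a⁸, (a⁶)⁸ = a¹⁴, (a⁶)⁹ = a³, (a⁶)¹⁰ = a⁹, (a⁶)¹¹ = a¹⁵, (a⁶)¹² = a⁴, (a⁶)¹³ = a¹⁰, (a⁶)¹⁴ = a¹⁶, (a⁶)¹⁵ = a⁵, (a⁶)¹⁶ = a¹¹, (a⁶)¹⁷ = e.
So |⟨a⁶⟩| = ord(a⁶) = 17. With |G| = 34, by Lagrange [G : ⟨a⁶⟩] = 34/17 = 2.

Answer: 2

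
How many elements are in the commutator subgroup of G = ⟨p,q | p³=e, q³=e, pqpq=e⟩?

G' = [G, G] is generated by all commutators. The generator-pair commutators are: [p, q] = pq²p.
The subgroup they normally generate is {e, pq, p²q², pq²p}, of order 4.
Check: |G/G'| = 12/4 = 3 is the order of the abelianisation.

Answer: 4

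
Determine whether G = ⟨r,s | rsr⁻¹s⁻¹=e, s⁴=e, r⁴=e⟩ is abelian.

Each pair of generators commutes: r·s = rs = s·r. Since the generators pairwise commute, every element of G commutes with every other, so G is abelian.

Answer: Yes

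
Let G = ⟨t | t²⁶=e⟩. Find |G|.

G is generated by a single element, so G is cyclic. The relator gives t²⁶ = e and no smaller power is forced to be e, so the 26 powers {e, t, t², t³, t⁴, t⁵, t⁶, t⁷, t⁸, t⁹, t²², t²³, t²¹, t²⁰, t²⁴, t²⁵, t¹², t¹³, t¹¹, t¹⁰, t¹⁴, t¹⁵, t¹⁶, t¹⁷, t¹⁸, t¹⁹} are distinct. Hence |G| = 26.

Answer: 26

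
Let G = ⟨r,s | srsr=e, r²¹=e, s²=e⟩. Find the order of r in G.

Compute successive powers until reaching e:
  r¹ = r, r² = r², r³ = r³, r⁴ = r⁴, r⁵ = r⁵, r⁶ = r⁶, r⁷ = r⁷, r⁸ = r⁸, r⁹ = r⁹, r¹⁰ = r¹⁰, r¹¹ = r¹¹, r¹² = r¹², r¹³ = r¹³, r¹⁴ = r¹⁴, r¹⁵ = r¹⁵, r¹⁶ = r¹⁶, r¹⁷ = r¹⁷, r¹⁸ = r¹⁸, r¹⁹ = r¹⁹, r²⁰ = r²⁰, r²¹ = e.
The smallest positive k with rᵏ = e is 21.

Answer: 21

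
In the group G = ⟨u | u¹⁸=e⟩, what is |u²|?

Compute successive powers until reaching e:
  (u²)¹ = u², (u²)² = u⁴, (u²)³ = u⁶, (u²)⁴ = u⁸, (u²)⁵ = u¹⁰, (u²)⁶ = u¹², (u²)⁷ = u¹⁴, (u²)⁸ = u¹⁶, (u²)⁹ = e.
The smallest positive k with (u²)ᵏ = e is 9.

Answer: 9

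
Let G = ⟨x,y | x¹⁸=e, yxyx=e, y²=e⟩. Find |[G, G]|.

G' = [G, G] is generated by all commutators. The generator-pair commutators are: [x, y] = x².
The subgroup they normally generate is {e, x², x⁴, x⁶, x⁸, x¹⁰, x¹², x¹⁴, x¹⁶}, of order 9.
Check: |G/G'| = 36/9 = 4 is the order of the abelianisation.

Answer: 9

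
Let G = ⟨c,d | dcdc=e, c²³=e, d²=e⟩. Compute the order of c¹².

Compute successive powers until reaching e:
  (c¹²)¹ = c¹², (c¹²)² = c, (c¹²)³ = c¹³, (c¹²)⁴ = c², (c¹²)⁵ = c¹⁴, (c¹²)⁶ = c³, (c¹²)⁷ = c¹⁵, (c¹²)⁸ = c⁴, (c¹²)⁹ = c¹⁶, (c¹²)¹⁰ = c⁵, (c¹²)¹¹ = c¹⁷, (c¹²)¹² = c⁶, (c¹²)¹³ = c¹⁸, (c¹²)¹⁴ = c⁷, (c¹²)¹⁵ = c¹⁹, (c¹²)¹⁶ = c⁸, (c¹²)¹⁷ = c²⁰, (c¹²)¹⁸ = c⁹, (c¹²)¹⁹ = c²¹, (c¹²)²⁰ = c¹⁰, (c¹²)²¹ = c²², (c¹²)²² = c¹¹, (c¹²)²³ = e.
The smallest positive k with (c¹²)ᵏ = e is 23.

Answer: 23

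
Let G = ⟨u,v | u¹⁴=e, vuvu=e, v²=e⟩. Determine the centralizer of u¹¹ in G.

⟨u¹¹⟩ ⊆ C_G(u¹¹) since powers of u¹¹ commute with u¹¹; so |C_G(u¹¹)| ≥ |⟨u¹¹⟩| = 14.
By orbit–stabilizer, |C_G(u¹¹)| = |G| / |conj. class of u¹¹| = 28 / 2 = 14.
The 14 elements commuting with u¹¹ are {e, u, u², u³, u⁴, u⁵, u⁶, u⁷, u⁸, u⁹, u¹⁰, u¹¹, u¹², u¹³}.

Answer: {e, u, u², u³, u⁴, u⁵, u⁶, u⁷, u⁸, u⁹, u¹⁰, u¹¹, u¹², u¹³}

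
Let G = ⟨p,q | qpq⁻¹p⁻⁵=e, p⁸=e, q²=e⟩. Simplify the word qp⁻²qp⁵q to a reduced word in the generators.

Multiply left to right, reducing at each step:
  q · p⁻² = p⁶q
  (p⁶q) · q = p⁶
  (p⁶) · p⁵ = p³
  (p³) · q = p³q

Answer: p³q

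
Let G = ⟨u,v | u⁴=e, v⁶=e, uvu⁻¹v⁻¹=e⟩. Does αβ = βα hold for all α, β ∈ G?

Each pair of generators commutes: u·v = uv = v·u. Since the generators pairwise commute, every element of G commutes with every other, so G is abelian.

Answer: Yes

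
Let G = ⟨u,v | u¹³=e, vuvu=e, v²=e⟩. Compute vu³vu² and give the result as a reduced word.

Multiply left to right, reducing at each step:
  v · u³ = u¹⁰v
  (u¹⁰v) · v = u¹⁰
  (u¹⁰) · u² = u¹²

Answer: u¹²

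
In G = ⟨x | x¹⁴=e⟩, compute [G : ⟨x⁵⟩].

First find ord(x⁵) by computing successive powers:
  (x⁵)¹ = x⁵, (x⁵)² = x¹⁰, (x⁵)³ = x, (x⁵)⁴ = x⁶, (x⁵)⁵ = x¹¹, (x⁵)⁶ = x², (x⁵)⁷ = x⁷, (x⁵)⁸ = x¹², (x⁵)⁹ = x³, (x⁵)¹⁰ = x⁸, (x⁵)¹¹ = x¹³, (x⁵)¹² = x⁴, (x⁵)¹³ = x⁹, (x⁵)¹⁴ = e.
So |⟨x⁵⟩| = ord(x⁵) = 14. With |G| = 14, by Lagrange [G : ⟨x⁵⟩] = 14/14 = 1.

Answer: 1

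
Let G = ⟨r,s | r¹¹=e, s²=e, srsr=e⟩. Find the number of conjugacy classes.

The conjugacy classes (representative and size) are:
  [e] (size 1), [r¹⁰] (size 2), [r²] (size 2), [r³] (size 2), [r⁷] (size 2), [r⁶] (size 2), [r²s] (size 11).
Class equation: 1 + 2 + 2 + 2 + 2 + 2 + 11 = 22 = |G|. So G has 7 conjugacy classes.

Answer: 7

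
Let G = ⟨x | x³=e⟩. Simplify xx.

Compute x · x by multiplying left to right and reducing via the relations at each step:
  x · x = x²

Answer: x²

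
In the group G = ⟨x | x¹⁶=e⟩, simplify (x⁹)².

Compute successive powers of (x⁹), reducing at each step:
  (x⁹)²: (x⁹) · x⁹ = x²

Answer: x²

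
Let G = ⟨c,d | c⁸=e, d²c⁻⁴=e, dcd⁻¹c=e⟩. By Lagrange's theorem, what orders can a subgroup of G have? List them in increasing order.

|G| = 16 = 2⁴. By Lagrange's theorem the order of any subgroup divides 16; the divisors of 16 are 1, 2, 4, 8, 16.

Answer: 1, 2, 4, 8, 16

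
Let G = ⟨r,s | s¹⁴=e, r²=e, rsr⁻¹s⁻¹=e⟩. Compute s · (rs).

Compute s · (rs) by multiplying left to right and reducing via the relations at each step:
  s · r = rs
  (rs) · s = rs²

Answer: rs²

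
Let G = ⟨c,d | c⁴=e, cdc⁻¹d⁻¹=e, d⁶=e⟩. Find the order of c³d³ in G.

Compute successive powers until reaching e:
  (c³d³)¹ = c³d³, (c³d³)² = c², (c³d³)³ = cd³, (c³d³)⁴ = e.
The smallest positive k with (c³d³)ᵏ = e is 4.

Answer: 4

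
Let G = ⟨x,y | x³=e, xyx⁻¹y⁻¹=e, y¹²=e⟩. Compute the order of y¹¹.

Compute successive powers until reaching e:
  (y¹¹)¹ = y¹¹, (y¹¹)² = y¹⁰, (y¹¹)³ = y⁹, (y¹¹)⁴ = y⁸, (y¹¹)⁵ = y⁷, (y¹¹)⁶ = y⁶, (y¹¹)⁷ = y⁵, (y¹¹)⁸ = y⁴, (y¹¹)⁹ = y³, (y¹¹)¹⁰ = y², (y¹¹)¹¹ = y, (y¹¹)¹² = e.
The smallest positive k with (y¹¹)ᵏ = e is 12.

Answer: 12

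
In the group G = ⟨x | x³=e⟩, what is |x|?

Compute successive powers until reaching e:
  x¹ = x, x² = x², x³ = e.
The smallest positive k with xᵏ = e is 3.

Answer: 3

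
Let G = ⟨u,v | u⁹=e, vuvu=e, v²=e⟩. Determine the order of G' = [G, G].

G' = [G, G] is generated by all commutators. The generator-pair commutators are: [u, v] = u².
The subgroup they normally generate is {e, u, u², u³, u⁴, u⁵, u⁶, u⁷, u⁸}, of order 9.
Check: |G/G'| = 18/9 = 2 is the order of the abelianisation.

Answer: 9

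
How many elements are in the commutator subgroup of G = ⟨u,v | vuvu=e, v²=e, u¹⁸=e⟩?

G' = [G, G] is generated by all commutators. The generator-pair commutators are: [u, v] = u².
The subgroup they normally generate is {e, u², u⁴, u⁶, u⁸, u¹⁰, u¹², u¹⁴, u¹⁶}, of order 9.
Check: |G/G'| = 36/9 = 4 is the order of the abelianisation.

Answer: 9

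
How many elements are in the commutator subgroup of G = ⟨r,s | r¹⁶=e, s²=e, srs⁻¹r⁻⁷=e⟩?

G' = [G, G] is generated by all commutators. The generator-pair commutators are: [r, s] = r¹⁰.
The subgroup they normally generate is {e, r², r⁴, r⁶, r⁸, r¹⁰, r¹², r¹⁴}, of order 8.
Check: |G/G'| = 32/8 = 4 is the order of the abelianisation.

Answer: 8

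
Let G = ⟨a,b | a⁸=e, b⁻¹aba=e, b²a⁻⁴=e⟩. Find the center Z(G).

An element z ∈ Z(G) iff z commutes with every generator.
For example a⁴ is central: (a⁴)·a = a⁵ = a·(a⁴); (a⁴)·b = b⁻¹ = b·(a⁴).
Whereas a ∉ Z(G) since a·b = ab ≠ a³b⁻¹ = b·a.
Checking each of the 16 elements this way gives Z(G) = {e, a⁴}, of order 2.

Answer: {e, a⁴}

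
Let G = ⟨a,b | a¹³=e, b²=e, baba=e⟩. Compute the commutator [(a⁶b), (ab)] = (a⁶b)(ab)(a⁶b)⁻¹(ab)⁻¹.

[(a⁶b), (ab)] = (a⁶b)·(ab)·(a⁶b)⁻¹·(ab)⁻¹.
  (a⁶b) · (ab) = a⁵
  (a⁵) · (a⁶b) = a¹¹b
  (a¹¹b) · (ab) = a¹⁰

Answer: a¹⁰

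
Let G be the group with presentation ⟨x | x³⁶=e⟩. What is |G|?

G is generated by a single element, so G is cyclic. The relator gives x³⁶ = e and no smaller power is forced to be e, so the 36 powers {e, x, x², x³, x⁴, x⁵, x⁶, x⁷, x⁸, x⁹, x²², x²³, x²¹, x²⁰, x²⁴, x²⁵, x²⁶, x²⁷, x²⁸, x²⁹, x³², x³³, x³¹, x³⁰, x³⁴, x³⁵, x¹², x¹³, x¹¹, x¹⁰, x¹⁴, x¹⁵, x¹⁶, x¹⁷, x¹⁸, x¹⁹} are distinct. Hence |G| = 36.

Answer: 36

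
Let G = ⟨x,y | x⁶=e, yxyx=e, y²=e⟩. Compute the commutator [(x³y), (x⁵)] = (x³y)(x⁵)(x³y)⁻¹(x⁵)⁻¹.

[(x³y), (x⁵)] = (x³y)·(x⁵)·(x³y)⁻¹·(x⁵)⁻¹.
  (x³y) · (x⁵) = x⁴y
  (x⁴y) · (x³y) = x
  x · x = x²

Answer: x²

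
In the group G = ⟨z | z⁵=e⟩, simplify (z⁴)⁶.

Compute successive powers of (z⁴), reducing at each step:
  (z⁴)²: (z⁴) · z⁴ = z³
  (z⁴)³: (z³) · z⁴ = z²
  (z⁴)⁴: (z²) · z⁴ = z
  (z⁴)⁵: z · z⁴ = e
  (z⁴)⁶: e · z⁴ = z⁴

Answer: z⁴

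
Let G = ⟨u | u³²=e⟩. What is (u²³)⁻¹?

The order of (u²³) is 32 (smallest k with (u²³)ᵏ = e), so (u²³)⁻¹ = (u²³)³¹ = u⁹.
Check: (u²³) · (u⁹) → (u²³) · u⁹ = e, giving e as required.

Answer: u⁹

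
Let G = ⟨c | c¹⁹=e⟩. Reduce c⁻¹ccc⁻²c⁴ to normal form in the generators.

Multiply left to right, reducing at each step:
  (c¹⁸) · c = e
  e · c = c
  c · c⁻² = c¹⁸
  (c¹⁸) · c⁴ = c³

Answer: c³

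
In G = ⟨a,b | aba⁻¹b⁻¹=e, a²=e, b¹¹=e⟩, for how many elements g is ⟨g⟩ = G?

G is cyclic of order 22. An element generates G iff its order is 22, and a cyclic group of order 22 has exactly φ(22) = 10 such elements.

Answer: 10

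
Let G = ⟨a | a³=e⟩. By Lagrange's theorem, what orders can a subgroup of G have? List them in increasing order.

|G| = 3 = 3. By Lagrange's theorem the order of any subgroup divides 3; the divisors of 3 are 1, 3.

Answer: 1, 3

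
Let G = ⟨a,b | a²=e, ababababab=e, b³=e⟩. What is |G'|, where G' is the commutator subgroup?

G' = [G, G] is generated by all commutators. The generator-pair commutators are: [a, b] = abab².
The subgroup they normally generate is {e, a, b, b², ab, aba, abab, ababa, b²ab²a, b²ab², b²a, ab², ba, bab, baba, ab²ab²a, ab²ab², ab²a, b²ab, b²aba, b²abab, bab²ab², bab²a, bab², abab², ab²ab, ab²aba, ab²abab, abab²ab², abab²a, b²ab²ab, abab²ab, abab²aba, abab²abab, b²ab²abab², b²ab²aba, b²ab²abab, b²abab²ab², b²abab²a, b²abab², babab², bab²ab, bab²aba, bab²abab, babab²ab², babab²a, babab²ab, ab²abab²ab², ab²abab²a, ab²abab², b²abab²ab, b²abab²aba, bab²abab²a, bab²abab², ab²abab²ab, ab²abab²aba, abab²abab²a, abab²abab², abab²abab²ab, bab²abab²ab}, of order 60.
Check: |G/G'| = 60/60 = 1 is the order of the abelianisation.

Answer: 60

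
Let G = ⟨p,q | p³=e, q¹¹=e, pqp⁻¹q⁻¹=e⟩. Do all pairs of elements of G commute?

Each pair of generators commutes: p·q = pq = q·p. Since the generators pairwise commute, every element of G commutes with every other, so G is abelian.

Answer: Yes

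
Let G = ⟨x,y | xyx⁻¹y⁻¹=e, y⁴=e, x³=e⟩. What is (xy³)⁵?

Compute successive powers of (xy³), reducing at each step:
  (xy³)²: (xy³) · x = x²y³;   (x²y³) · y³ = x²y²
  (xy³)³: (x²y²) · x = y²;   (y²) · y³ = y
  (xy³)⁴: y · x = xy;   (xy) · y³ = x
  (xy³)⁵: x · x = x²;   (x²) · y³ = x²y³

Answer: x²y³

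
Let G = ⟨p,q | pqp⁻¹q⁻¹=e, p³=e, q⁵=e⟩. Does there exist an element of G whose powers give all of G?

|G| = 15. The element pq has order 15 (its powers give 15 distinct elements), so ⟨pq⟩ = G and G is cyclic.

Answer: Yes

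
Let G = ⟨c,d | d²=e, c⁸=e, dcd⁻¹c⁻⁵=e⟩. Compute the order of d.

Compute successive powers until reaching e:
  d¹ = d, d² = e.
The smallest positive k with dᵏ = e is 2.

Answer: 2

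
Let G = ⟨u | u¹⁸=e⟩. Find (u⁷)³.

Compute successive powers of (u⁷), reducing at each step:
  (u⁷)²: (u⁷) · u⁷ = u¹⁴
  (u⁷)³: (u¹⁴) · u⁷ = u³

Answer: u³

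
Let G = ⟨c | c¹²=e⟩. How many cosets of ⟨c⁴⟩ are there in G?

First find ord(c⁴) by computing successive powers:
  (c⁴)¹ = c⁴, (c⁴)² = c⁸, (c⁴)³ = e.
So |⟨c⁴⟩| = ord(c⁴) = 3. With |G| = 12, by Lagrange [G : ⟨c⁴⟩] = 12/3 = 4.

Answer: 4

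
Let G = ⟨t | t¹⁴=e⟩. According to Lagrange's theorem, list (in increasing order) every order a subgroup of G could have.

|G| = 14 = 2 · 7. By Lagrange's theorem the order of any subgroup divides 14; the divisors of 14 are 1, 2, 7, 14.

Answer: 1, 2, 7, 14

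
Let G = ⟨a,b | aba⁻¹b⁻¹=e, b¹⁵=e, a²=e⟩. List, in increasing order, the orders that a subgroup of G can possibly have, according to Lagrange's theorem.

|G| = 30 = 2 · 3 · 5. By Lagrange's theorem the order of any subgroup divides 30; the divisors of 30 are 1, 2, 3, 5, 6, 10, 15, 30.

Answer: 1, 2, 3, 5, 6, 10, 15, 30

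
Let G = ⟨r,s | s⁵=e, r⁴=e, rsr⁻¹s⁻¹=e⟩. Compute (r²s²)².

Compute successive powers of (r²s²), reducing at each step:
  (r²s²)²: (r²s²) · r² = s²;   (s²) · s² = s⁴

Answer: s⁴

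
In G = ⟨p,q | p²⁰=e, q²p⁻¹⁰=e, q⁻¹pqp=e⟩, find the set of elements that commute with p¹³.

⟨p¹³⟩ ⊆ C_G(p¹³) since powers of p¹³ commute with p¹³; so |C_G(p¹³)| ≥ |⟨p¹³⟩| = 20.
By orbit–stabilizer, |C_G(p¹³)| = |G| / |conj. class of p¹³| = 40 / 2 = 20.
The 20 elements commuting with p¹³ are {e, p, p², p³, p⁴, p⁵, p⁶, p⁷, p⁸, p⁹, p¹⁰, p¹¹, p¹², p¹³, p¹⁴, p¹⁵, p¹⁶, p¹⁷, p¹⁸, p¹⁹}.

Answer: {e, p, p², p³, p⁴, p⁵, p⁶, p⁷, p⁸, p⁹, p¹⁰, p¹¹, p¹², p¹³, p¹⁴, p¹⁵, p¹⁶, p¹⁷, p¹⁸, p¹⁹}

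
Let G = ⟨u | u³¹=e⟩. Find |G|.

G is generated by a single element, so G is cyclic. The relator gives u³¹ = e and no smaller power is forced to be e, so the 31 powers {e, u, u², u³, u⁴, u⁵, u⁶, u⁷, u⁸, u⁹, u²², u²³, u²¹, u²⁰, u²⁴, u²⁵, u²⁶, u²⁷, u²⁸, u²⁹, u³⁰, u¹², u¹³, u¹¹, u¹⁰, u¹⁴, u¹⁵, u¹⁶, u¹⁷, u¹⁸, u¹⁹} are distinct. Hence |G| = 31.

Answer: 31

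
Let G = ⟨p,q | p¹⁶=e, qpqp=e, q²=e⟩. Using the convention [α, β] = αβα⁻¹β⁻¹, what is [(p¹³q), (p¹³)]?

[(p¹³q), (p¹³)] = (p¹³q)·(p¹³)·(p¹³q)⁻¹·(p¹³)⁻¹.
  (p¹³q) · (p¹³) = q
  q · (p¹³q) = p³
  (p³) · (p³) = p⁶

Answer: p⁶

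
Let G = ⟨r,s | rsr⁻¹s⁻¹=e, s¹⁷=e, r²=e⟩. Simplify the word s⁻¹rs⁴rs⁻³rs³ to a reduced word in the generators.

Multiply left to right, reducing at each step:
  (s¹⁶) · r = rs¹⁶
  (rs¹⁶) · s⁴ = rs³
  (rs³) · r = s³
  (s³) · s⁻³ = e
  e · r = r
  r · s³ = rs³

Answer: rs³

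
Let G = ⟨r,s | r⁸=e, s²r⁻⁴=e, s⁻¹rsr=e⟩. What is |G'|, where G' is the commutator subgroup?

G' = [G, G] is generated by all commutators. The generator-pair commutators are: [r, s] = r².
The subgroup they normally generate is {e, r², r⁴, r⁶}, of order 4.
Check: |G/G'| = 16/4 = 4 is the order of the abelianisation.

Answer: 4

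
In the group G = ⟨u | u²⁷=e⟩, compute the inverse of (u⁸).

The order of (u⁸) is 27 (smallest k with (u⁸)ᵏ = e), so (u⁸)⁻¹ = (u⁸)²⁶ = u¹⁹.
Check: (u⁸) · (u¹⁹) → (u⁸) · u¹⁹ = e, giving e as required.

Answer: u¹⁹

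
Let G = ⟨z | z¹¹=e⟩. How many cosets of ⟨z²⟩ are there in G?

First find ord(z²) by computing successive powers:
  (z²)¹ = z², (z²)² = z⁴, (z²)³ = z⁶, (z²)⁴ = z⁸, (z²)⁵ = z¹⁰, (z²)⁶ = z, (z²)⁷ = z³, (z²)⁸ = z⁵, (z²)⁹ = z⁷, (z²)¹⁰ = z⁹, (z²)¹¹ = e.
So |⟨z²⟩| = ord(z²) = 11. With |G| = 11, by Lagrange [G : ⟨z²⟩] = 11/11 = 1.

Answer: 1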